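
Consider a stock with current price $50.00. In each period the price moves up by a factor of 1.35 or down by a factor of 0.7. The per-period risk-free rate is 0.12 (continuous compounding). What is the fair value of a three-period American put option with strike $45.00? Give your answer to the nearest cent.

Risk-neutral probability p = (e^0.12 − 0.7)/(1.35 − 0.7) = 0.4275/0.6500 = 0.6577
Terminal stock prices: S_uuu = 123, S_uud = 63.79, S_udd = 33.07, S_ddd = 17.15
Terminal payoffs (K − S): max(-78.02, 0) = 0, max(-18.79, 0) = 0, max(11.93, 0) = 11.93, max(27.85, 0) = 27.85
Node uu (S = 91.13): continuation = e^(−0.12)·[0.6577·0.0000 + 0.3423·0.0000] = 0.0000; exercise value = 0.0000 ≤ continuation, so V_uu = 0.0000
Node ud (S = 47.25): continuation = e^(−0.12)·[0.6577·0.0000 + 0.3423·11.9250] = 3.6205; exercise value = 0.0000 ≤ continuation, so V_ud = 3.6205
Node dd (S = 24.5): continuation = e^(−0.12)·[0.6577·11.9250 + 0.3423·27.8500] = 15.4114; exercise value = 20.5000 > continuation, so V_dd = 20.5000 (exercise)
Node u (S = 67.5): continuation = e^(−0.12)·[0.6577·0.0000 + 0.3423·3.6205] = 1.0992; exercise value = 0.0000 ≤ continuation, so V_u = 1.0992
Node d (S = 35): continuation = e^(−0.12)·[0.6577·3.6205 + 0.3423·20.5000] = 8.3358; exercise value = 10.0000 > continuation, so V_d = 10.0000 (exercise)
Node 0 (S = 50): continuation = e^(−0.12)·[0.6577·1.0992 + 0.3423·10.0000] = 3.6772; exercise value = 0.0000 ≤ continuation, so V_0 = 3.6772

$3.68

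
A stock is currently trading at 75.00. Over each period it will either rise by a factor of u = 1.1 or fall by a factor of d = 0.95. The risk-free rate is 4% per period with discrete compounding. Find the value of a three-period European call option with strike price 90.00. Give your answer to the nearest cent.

1.89

Risk-neutral probability p = (1 + 0.04 − 0.95)/(1.1 − 0.95) = 0.0900/0.1500 = 0.6000
Terminal stock prices: S_uuu = 99.83, S_uud = 86.21, S_udd = 74.46, S_ddd = 64.3
Terminal payoffs (S − K): max(9.825, 0) = 9.825, max(-3.787, 0) = 0, max(-15.54, 0) = 0, max(-25.7, 0) = 0
Node uu (S = 90.75): V_uu = 1/1.04·[0.6000·9.8250 + 0.4000·0.0000] = 5.6683
Node ud (S = 78.38): V_ud = 1/1.04·[0.6000·0.0000 + 0.4000·0.0000] = 0.0000
Node dd (S = 67.69): V_dd = 1/1.04·[0.6000·0.0000 + 0.4000·0.0000] = 0.0000
Node u (S = 82.5): V_u = 1/1.04·[0.6000·5.6683 + 0.4000·0.0000] = 3.2702
Node d (S = 71.25): V_d = 1/1.04·[0.6000·0.0000 + 0.4000·0.0000] = 0.0000
Node 0 (S = 75): V_0 = 1/1.04·[0.6000·3.2702 + 0.4000·0.0000] = 1.8866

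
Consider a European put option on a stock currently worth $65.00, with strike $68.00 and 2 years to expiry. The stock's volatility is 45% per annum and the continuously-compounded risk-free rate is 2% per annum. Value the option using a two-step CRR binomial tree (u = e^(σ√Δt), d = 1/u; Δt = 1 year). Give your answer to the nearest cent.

$15.25

CRR parameters: u = e^(σ√Δt) = e^(0.45·√1) = 1.5683, d = 1/u = 0.6376
Per-period rate: rΔt = 0.02·1 = 0.02, so R = e^0.02 = 1.0202
Risk-neutral probability p = (e^0.02 − 0.6376)/(1.5683 − 0.6376) = 0.3826/0.9307 = 0.4111
Terminal stock prices: S_uu = 159.9, S_ud = 65, S_dd = 26.43
Terminal payoffs (K − S): max(-91.87, 0) = 0, max(3, 0) = 3, max(41.57, 0) = 41.57
Node u (S = 101.9): V_u = e^(−0.02)·[0.4111·0.0000 + 0.5889·3.0000] = 1.7318
Node d (S = 41.45): V_d = e^(−0.02)·[0.4111·3.0000 + 0.5889·41.5730] = 25.2077
Node 0 (S = 65): V_0 = e^(−0.02)·[0.4111·1.7318 + 0.5889·25.2077] = 15.2495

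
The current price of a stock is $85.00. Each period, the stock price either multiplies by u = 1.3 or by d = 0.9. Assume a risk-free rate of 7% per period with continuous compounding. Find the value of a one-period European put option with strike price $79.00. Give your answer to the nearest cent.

Risk-neutral probability p = (e^0.07 − 0.9)/(1.3 − 0.9) = 0.1725/0.4000 = 0.4313
Terminal stock prices: S_u = 110.5, S_d = 76.5
Terminal payoffs (K − S): max(-31.5, 0) = 0, max(2.5, 0) = 2.5
Node 0 (S = 85): V_0 = e^(−0.07)·[0.4313·0.0000 + 0.5687·2.5000] = 1.3257

$1.33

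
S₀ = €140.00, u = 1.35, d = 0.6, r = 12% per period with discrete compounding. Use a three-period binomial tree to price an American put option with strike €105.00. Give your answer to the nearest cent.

€7.52

Risk-neutral probability p = (1 + 0.12 − 0.6)/(1.35 − 0.6) = 0.5200/0.7500 = 0.6933
Terminal stock prices: S_uuu = 344.5, S_uud = 153.1, S_udd = 68.04, S_ddd = 30.24
Terminal payoffs (K − S): max(-239.5, 0) = 0, max(-48.09, 0) = 0, max(36.96, 0) = 36.96, max(74.76, 0) = 74.76
Node uu (S = 255.2): continuation = 1/1.12·[0.6933·0.0000 + 0.3067·0.0000] = 0.0000; exercise value = 0.0000 ≤ continuation, so V_uu = 0.0000
Node ud (S = 113.4): continuation = 1/1.12·[0.6933·0.0000 + 0.3067·36.9600] = 10.1200; exercise value = 0.0000 ≤ continuation, so V_ud = 10.1200
Node dd (S = 50.4): continuation = 1/1.12·[0.6933·36.9600 + 0.3067·74.7600] = 43.3500; exercise value = 54.6000 > continuation, so V_dd = 54.6000 (exercise)
Node u (S = 189): continuation = 1/1.12·[0.6933·0.0000 + 0.3067·10.1200] = 2.7710; exercise value = 0.0000 ≤ continuation, so V_u = 2.7710
Node d (S = 84): continuation = 1/1.12·[0.6933·10.1200 + 0.3067·54.6000] = 21.2148; exercise value = 21.0000 ≤ continuation, so V_d = 21.2148
Node 0 (S = 140): continuation = 1/1.12·[0.6933·2.7710 + 0.3067·21.2148] = 7.5242; exercise value = 0.0000 ≤ continuation, so V_0 = 7.5242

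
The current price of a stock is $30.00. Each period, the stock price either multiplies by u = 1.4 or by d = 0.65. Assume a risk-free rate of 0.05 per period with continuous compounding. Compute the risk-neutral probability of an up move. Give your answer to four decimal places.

p = 0.5350

Risk-neutral probability p = (e^0.05 − 0.65)/(1.4 − 0.65) = 0.4013/0.7500 = 0.5350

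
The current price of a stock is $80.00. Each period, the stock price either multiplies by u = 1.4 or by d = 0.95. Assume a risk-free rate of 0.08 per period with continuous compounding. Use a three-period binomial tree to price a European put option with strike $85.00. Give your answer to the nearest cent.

$4.50

Risk-neutral probability p = (e^0.08 − 0.95)/(1.4 − 0.95) = 0.1333/0.4500 = 0.2962
Terminal stock prices: S_uuu = 219.5, S_uud = 149, S_udd = 101.1, S_ddd = 68.59
Terminal payoffs (K − S): max(-134.5, 0) = 0, max(-63.96, 0) = 0, max(-16.08, 0) = 0, max(16.41, 0) = 16.41
Node uu (S = 156.8): V_uu = e^(−0.08)·[0.2962·0.0000 + 0.7038·0.0000] = 0.0000
Node ud (S = 106.4): V_ud = e^(−0.08)·[0.2962·0.0000 + 0.7038·0.0000] = 0.0000
Node dd (S = 72.2): V_dd = e^(−0.08)·[0.2962·0.0000 + 0.7038·16.4100] = 10.6615
Node u (S = 112): V_u = e^(−0.08)·[0.2962·0.0000 + 0.7038·0.0000] = 0.0000
Node d (S = 76): V_d = e^(−0.08)·[0.2962·0.0000 + 0.7038·10.6615] = 6.9267
Node 0 (S = 80): V_0 = e^(−0.08)·[0.2962·0.0000 + 0.7038·6.9267] = 4.5003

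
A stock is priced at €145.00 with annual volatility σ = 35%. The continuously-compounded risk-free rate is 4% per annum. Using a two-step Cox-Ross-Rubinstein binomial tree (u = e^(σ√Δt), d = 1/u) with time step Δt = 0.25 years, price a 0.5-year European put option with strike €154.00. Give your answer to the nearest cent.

€17.88

CRR parameters: u = e^(σ√Δt) = e^(0.35·√0.25) = 1.1912, d = 1/u = 0.8395
Per-period rate: rΔt = 0.04·0.25 = 0.01, so R = e^0.01 = 1.0101
Risk-neutral probability p = (e^0.01 − 0.8395)/(1.1912 − 0.8395) = 0.1706/0.3518 = 0.4849
Terminal stock prices: S_uu = 205.8, S_ud = 145, S_dd = 102.2
Terminal payoffs (K − S): max(-51.76, 0) = 0, max(9, 0) = 9, max(51.82, 0) = 51.82
Node u (S = 172.7): V_u = e^(−0.01)·[0.4849·0.0000 + 0.5151·9.0000] = 4.5895
Node d (S = 121.7): V_d = e^(−0.01)·[0.4849·9.0000 + 0.5151·51.8202] = 30.7464
Node 0 (S = 145): V_0 = e^(−0.01)·[0.4849·4.5895 + 0.5151·30.7464] = 17.8824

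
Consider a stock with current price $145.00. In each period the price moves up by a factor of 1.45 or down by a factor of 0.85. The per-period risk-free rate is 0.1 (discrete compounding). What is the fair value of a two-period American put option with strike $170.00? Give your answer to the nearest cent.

$25.00

Risk-neutral probability p = (1 + 0.1 − 0.85)/(1.45 − 0.85) = 0.2500/0.6000 = 0.4167
Terminal stock prices: S_uu = 304.9, S_ud = 178.7, S_dd = 104.8
Terminal payoffs (K − S): max(-134.9, 0) = 0, max(-8.713, 0) = 0, max(65.24, 0) = 65.24
Node u (S = 210.2): continuation = 1/1.1·[0.4167·0.0000 + 0.5833·0.0000] = 0.0000; exercise value = 0.0000 ≤ continuation, so V_u = 0.0000
Node d (S = 123.2): continuation = 1/1.1·[0.4167·0.0000 + 0.5833·65.2375] = 34.5956; exercise value = 46.7500 > continuation, so V_d = 46.7500 (exercise)
Node 0 (S = 145): continuation = 1/1.1·[0.4167·0.0000 + 0.5833·46.7500] = 24.7917; exercise value = 25.0000 > continuation, so V_0 = 25.0000 (exercise)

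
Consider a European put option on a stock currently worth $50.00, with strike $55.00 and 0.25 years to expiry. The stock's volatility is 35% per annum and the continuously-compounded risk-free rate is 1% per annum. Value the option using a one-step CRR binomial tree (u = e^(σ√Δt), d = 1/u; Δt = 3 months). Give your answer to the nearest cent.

CRR parameters: u = e^(σ√Δt) = e^(0.35·√0.25) = 1.1912, d = 1/u = 0.8395
Per-period rate: rΔt = 0.01·0.25 = 0.0025, so R = e^0.0025 = 1.0025
Risk-neutral probability p = (e^0.0025 − 0.8395)/(1.1912 − 0.8395) = 0.1630/0.3518 = 0.4635
Terminal stock prices: S_u = 59.56, S_d = 41.97
Terminal payoffs (K − S): max(-4.562, 0) = 0, max(13.03, 0) = 13.03
Node 0 (S = 50): V_0 = e^(−0.0025)·[0.4635·0.0000 + 0.5365·13.0271] = 6.9719

$6.97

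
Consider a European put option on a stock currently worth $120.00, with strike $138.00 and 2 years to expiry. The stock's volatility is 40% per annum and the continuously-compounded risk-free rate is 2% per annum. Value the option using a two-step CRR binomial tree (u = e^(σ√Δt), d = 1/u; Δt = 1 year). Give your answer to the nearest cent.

$35.08

CRR parameters: u = e^(σ√Δt) = e^(0.4·√1) = 1.4918, d = 1/u = 0.6703
Per-period rate: rΔt = 0.02·1 = 0.02, so R = e^0.02 = 1.0202
Risk-neutral probability p = (e^0.02 − 0.6703)/(1.4918 − 0.6703) = 0.3499/0.8215 = 0.4259
Terminal stock prices: S_uu = 267.1, S_ud = 120, S_dd = 53.92
Terminal payoffs (K − S): max(-129.1, 0) = 0, max(18, 0) = 18, max(84.08, 0) = 84.08
Node u (S = 179): V_u = e^(−0.02)·[0.4259·0.0000 + 0.5741·18.0000] = 10.1291
Node d (S = 80.44): V_d = e^(−0.02)·[0.4259·18.0000 + 0.5741·84.0805] = 54.8290
Node 0 (S = 120): V_0 = e^(−0.02)·[0.4259·10.1291 + 0.5741·54.8290] = 35.0825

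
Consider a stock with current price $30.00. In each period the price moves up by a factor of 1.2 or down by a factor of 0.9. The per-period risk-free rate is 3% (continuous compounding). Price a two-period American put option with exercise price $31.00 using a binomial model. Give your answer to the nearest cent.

Risk-neutral probability p = (e^0.03 − 0.9)/(1.2 − 0.9) = 0.1305/0.3000 = 0.4348
Terminal stock prices: S_uu = 43.2, S_ud = 32.4, S_dd = 24.3
Terminal payoffs (K − S): max(-12.2, 0) = 0, max(-1.4, 0) = 0, max(6.7, 0) = 6.7
Node u (S = 36): continuation = e^(−0.03)·[0.4348·0.0000 + 0.5652·0.0000] = 0.0000; exercise value = 0.0000 ≤ continuation, so V_u = 0.0000
Node d (S = 27): continuation = e^(−0.03)·[0.4348·0.0000 + 0.5652·6.7000] = 3.6746; exercise value = 4.0000 > continuation, so V_d = 4.0000 (exercise)
Node 0 (S = 30): continuation = e^(−0.03)·[0.4348·0.0000 + 0.5652·4.0000] = 2.1938; exercise value = 1.0000 ≤ continuation, so V_0 = 2.1938

$2.19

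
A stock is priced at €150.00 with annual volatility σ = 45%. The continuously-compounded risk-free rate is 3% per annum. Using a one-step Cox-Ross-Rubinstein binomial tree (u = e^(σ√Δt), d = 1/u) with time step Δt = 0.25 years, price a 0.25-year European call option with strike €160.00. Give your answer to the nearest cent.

CRR parameters: u = e^(σ√Δt) = e^(0.45·√0.25) = 1.2523, d = 1/u = 0.7985
Per-period rate: rΔt = 0.03·0.25 = 0.0075, so R = e^0.0075 = 1.0075
Risk-neutral probability p = (e^0.0075 − 0.7985)/(1.2523 − 0.7985) = 0.2090/0.4538 = 0.4606
Terminal stock prices: S_u = 187.8, S_d = 119.8
Terminal payoffs (S − K): max(27.85, 0) = 27.85, max(-40.22, 0) = 0
Node 0 (S = 150): V_0 = e^(−0.0075)·[0.4606·27.8484 + 0.5394·0.0000] = 12.7304

€12.73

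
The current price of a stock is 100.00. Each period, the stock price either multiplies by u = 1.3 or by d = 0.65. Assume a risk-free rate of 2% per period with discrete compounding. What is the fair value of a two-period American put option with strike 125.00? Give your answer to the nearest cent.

Risk-neutral probability p = (1 + 0.02 − 0.65)/(1.3 − 0.65) = 0.3700/0.6500 = 0.5692
Terminal stock prices: S_uu = 169, S_ud = 84.5, S_dd = 42.25
Terminal payoffs (K − S): max(-44, 0) = 0, max(40.5, 0) = 40.5, max(82.75, 0) = 82.75
Node u (S = 130): continuation = 1/1.02·[0.5692·0.0000 + 0.4308·40.5000] = 17.1041; exercise value = 0.0000 ≤ continuation, so V_u = 17.1041
Node d (S = 65): continuation = 1/1.02·[0.5692·40.5000 + 0.4308·82.7500] = 57.5490; exercise value = 60.0000 > continuation, so V_d = 60.0000 (exercise)
Node 0 (S = 100): continuation = 1/1.02·[0.5692·17.1041 + 0.4308·60.0000] = 34.8846; exercise value = 25.0000 ≤ continuation, so V_0 = 34.8846

34.88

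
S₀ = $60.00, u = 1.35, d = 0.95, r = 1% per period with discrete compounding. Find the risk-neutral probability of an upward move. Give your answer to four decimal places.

p = 0.1500

Risk-neutral probability p = (1 + 0.01 − 0.95)/(1.35 − 0.95) = 0.0600/0.4000 = 0.1500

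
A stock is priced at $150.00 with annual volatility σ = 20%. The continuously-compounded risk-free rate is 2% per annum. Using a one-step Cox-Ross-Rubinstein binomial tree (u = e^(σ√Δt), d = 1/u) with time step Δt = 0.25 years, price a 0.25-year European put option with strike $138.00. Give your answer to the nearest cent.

$1.13

CRR parameters: u = e^(σ√Δt) = e^(0.2·√0.25) = 1.1052, d = 1/u = 0.9048
Per-period rate: rΔt = 0.02·0.25 = 0.005, so R = e^0.005 = 1.0050
Risk-neutral probability p = (e^0.005 − 0.9048)/(1.1052 − 0.9048) = 0.1002/0.2003 = 0.5000
Terminal stock prices: S_u = 165.8, S_d = 135.7
Terminal payoffs (K − S): max(-27.78, 0) = 0, max(2.274, 0) = 2.274
Node 0 (S = 150): V_0 = e^(−0.005)·[0.5000·0.0000 + 0.5000·2.2744] = 1.1314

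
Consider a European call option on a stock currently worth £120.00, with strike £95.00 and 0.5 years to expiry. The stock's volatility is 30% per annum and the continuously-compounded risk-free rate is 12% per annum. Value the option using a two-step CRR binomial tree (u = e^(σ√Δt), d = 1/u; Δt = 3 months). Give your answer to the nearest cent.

£31.63

CRR parameters: u = e^(σ√Δt) = e^(0.3·√0.25) = 1.1618, d = 1/u = 0.8607
Per-period rate: rΔt = 0.12·0.25 = 0.03, so R = e^0.03 = 1.0305
Risk-neutral probability p = (e^0.03 − 0.8607)/(1.1618 − 0.8607) = 0.1697/0.3011 = 0.5637
Terminal stock prices: S_uu = 162, S_ud = 120, S_dd = 88.9
Terminal payoffs (S − K): max(66.98, 0) = 66.98, max(25, 0) = 25, max(-6.102, 0) = 0
Node u (S = 139.4): V_u = e^(−0.03)·[0.5637·66.9831 + 0.4363·25.0000] = 47.2278
Node d (S = 103.3): V_d = e^(−0.03)·[0.5637·25.0000 + 0.4363·0.0000] = 13.6761
Node 0 (S = 120): V_0 = e^(−0.03)·[0.5637·47.2278 + 0.4363·13.6761] = 31.6262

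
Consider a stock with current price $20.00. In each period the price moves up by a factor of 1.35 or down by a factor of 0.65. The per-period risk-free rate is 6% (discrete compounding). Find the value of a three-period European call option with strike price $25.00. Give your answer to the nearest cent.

Risk-neutral probability p = (1 + 0.06 − 0.65)/(1.35 − 0.65) = 0.4100/0.7000 = 0.5857
Terminal stock prices: S_uuu = 49.21, S_uud = 23.69, S_udd = 11.41, S_ddd = 5.492
Terminal payoffs (S − K): max(24.21, 0) = 24.21, max(-1.307, 0) = 0, max(-13.59, 0) = 0, max(-19.51, 0) = 0
Node uu (S = 36.45): V_uu = 1/1.06·[0.5857·24.2075 + 0.4143·0.0000] = 13.3761
Node ud (S = 17.55): V_ud = 1/1.06·[0.5857·0.0000 + 0.4143·0.0000] = 0.0000
Node dd (S = 8.45): V_dd = 1/1.06·[0.5857·0.0000 + 0.4143·0.0000] = 0.0000
Node u (S = 27): V_u = 1/1.06·[0.5857·13.3761 + 0.4143·0.0000] = 7.3911
Node d (S = 13): V_d = 1/1.06·[0.5857·0.0000 + 0.4143·0.0000] = 0.0000
Node 0 (S = 20): V_0 = 1/1.06·[0.5857·7.3911 + 0.4143·0.0000] = 4.0840

$4.08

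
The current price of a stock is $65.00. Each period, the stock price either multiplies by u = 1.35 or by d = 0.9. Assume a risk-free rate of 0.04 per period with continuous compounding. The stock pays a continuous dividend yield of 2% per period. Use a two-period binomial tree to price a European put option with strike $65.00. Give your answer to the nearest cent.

$6.12

Per-period risk-free factor R = e^0.04 = 1.0408; dividend-adjusted growth = e^(0.04−0.02) = 1.0202.
Risk-neutral probability p = (1.0202 − 0.9)/(1.35 − 0.9) = 0.1202/0.4500 = 0.2671
Terminal stock prices: S_uu = 118.5, S_ud = 78.98, S_dd = 52.65
Terminal payoffs (K − S): max(-53.46, 0) = 0, max(-13.98, 0) = 0, max(12.35, 0) = 12.35
Node u (S = 87.75): V_u = e^(−0.04)·[0.2671·0.0000 + 0.7329·0.0000] = 0.0000
Node d (S = 58.5): V_d = e^(−0.04)·[0.2671·0.0000 + 0.7329·12.3500] = 8.6962
Node 0 (S = 65): V_0 = e^(−0.04)·[0.2671·0.0000 + 0.7329·8.6962] = 6.1234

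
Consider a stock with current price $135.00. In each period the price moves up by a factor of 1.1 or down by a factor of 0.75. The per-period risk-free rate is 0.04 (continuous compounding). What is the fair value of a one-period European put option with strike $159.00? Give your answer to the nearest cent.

$17.77

Risk-neutral probability p = (e^0.04 − 0.75)/(1.1 − 0.75) = 0.2908/0.3500 = 0.8309
Terminal stock prices: S_u = 148.5, S_d = 101.2
Terminal payoffs (K − S): max(10.5, 0) = 10.5, max(57.75, 0) = 57.75
Node 0 (S = 135): V_0 = e^(−0.04)·[0.8309·10.5000 + 0.1691·57.7500] = 17.7655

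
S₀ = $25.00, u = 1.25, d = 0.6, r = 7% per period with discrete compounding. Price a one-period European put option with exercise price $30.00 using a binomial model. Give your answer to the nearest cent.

$3.88

Risk-neutral probability p = (1 + 0.07 − 0.6)/(1.25 − 0.6) = 0.4700/0.6500 = 0.7231
Terminal stock prices: S_u = 31.25, S_d = 15
Terminal payoffs (K − S): max(-1.25, 0) = 0, max(15, 0) = 15
Node 0 (S = 25): V_0 = 1/1.07·[0.7231·0.0000 + 0.2769·15.0000] = 3.8821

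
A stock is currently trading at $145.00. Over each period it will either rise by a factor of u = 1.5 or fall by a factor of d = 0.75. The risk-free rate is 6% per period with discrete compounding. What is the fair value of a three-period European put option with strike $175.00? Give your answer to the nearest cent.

Risk-neutral probability p = (1 + 0.06 − 0.75)/(1.5 − 0.75) = 0.3100/0.7500 = 0.4133
Terminal stock prices: S_uuu = 489.4, S_uud = 244.7, S_udd = 122.3, S_ddd = 61.17
Terminal payoffs (K − S): max(-314.4, 0) = 0, max(-69.69, 0) = 0, max(52.66, 0) = 52.66, max(113.8, 0) = 113.8
Node uu (S = 326.2): V_uu = 1/1.06·[0.4133·0.0000 + 0.5867·0.0000] = 0.0000
Node ud (S = 163.1): V_ud = 1/1.06·[0.4133·0.0000 + 0.5867·52.6562] = 29.1431
Node dd (S = 81.56): V_dd = 1/1.06·[0.4133·52.6562 + 0.5867·113.8281] = 83.5318
Node u (S = 217.5): V_u = 1/1.06·[0.4133·0.0000 + 0.5867·29.1431] = 16.1295
Node d (S = 108.8): V_d = 1/1.06·[0.4133·29.1431 + 0.5867·83.5318] = 57.5954
Node 0 (S = 145): V_0 = 1/1.06·[0.4133·16.1295 + 0.5867·57.5954] = 38.1662

$38.17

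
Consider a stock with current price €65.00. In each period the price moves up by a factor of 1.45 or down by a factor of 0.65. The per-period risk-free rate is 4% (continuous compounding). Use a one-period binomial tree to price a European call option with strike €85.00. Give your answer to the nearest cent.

Risk-neutral probability p = (e^0.04 − 0.65)/(1.45 − 0.65) = 0.3908/0.8000 = 0.4885
Terminal stock prices: S_u = 94.25, S_d = 42.25
Terminal payoffs (S − K): max(9.25, 0) = 9.25, max(-42.75, 0) = 0
Node 0 (S = 65): V_0 = e^(−0.04)·[0.4885·9.2500 + 0.5115·0.0000] = 4.3416

€4.34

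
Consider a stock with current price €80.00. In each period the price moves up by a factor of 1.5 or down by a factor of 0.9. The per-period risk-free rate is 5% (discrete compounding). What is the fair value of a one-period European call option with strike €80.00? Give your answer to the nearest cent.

Risk-neutral probability p = (1 + 0.05 − 0.9)/(1.5 − 0.9) = 0.1500/0.6000 = 0.2500
Terminal stock prices: S_u = 120, S_d = 72
Terminal payoffs (S − K): max(40, 0) = 40, max(-8, 0) = 0
Node 0 (S = 80): V_0 = 1/1.05·[0.2500·40.0000 + 0.7500·0.0000] = 9.5238

€9.52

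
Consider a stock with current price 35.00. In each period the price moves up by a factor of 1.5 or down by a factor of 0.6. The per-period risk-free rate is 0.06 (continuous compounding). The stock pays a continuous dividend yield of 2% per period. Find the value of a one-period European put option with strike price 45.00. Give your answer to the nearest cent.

11.53

Per-period risk-free factor R = e^0.06 = 1.0618; dividend-adjusted growth = e^(0.06−0.02) = 1.0408.
Risk-neutral probability p = (1.0408 − 0.6)/(1.5 − 0.6) = 0.4408/0.9000 = 0.4898
Terminal stock prices: S_u = 52.5, S_d = 21
Terminal payoffs (K − S): max(-7.5, 0) = 0, max(24, 0) = 24
Node 0 (S = 35): V_0 = e^(−0.06)·[0.4898·0.0000 + 0.5102·24.0000] = 11.5320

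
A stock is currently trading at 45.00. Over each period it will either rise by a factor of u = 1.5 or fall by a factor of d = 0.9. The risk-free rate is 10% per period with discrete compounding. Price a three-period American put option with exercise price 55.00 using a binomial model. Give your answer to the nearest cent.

Risk-neutral probability p = (1 + 0.1 − 0.9)/(1.5 − 0.9) = 0.2000/0.6000 = 0.3333
Terminal stock prices: S_uuu = 151.9, S_uud = 91.12, S_udd = 54.68, S_ddd = 32.81
Terminal payoffs (K − S): max(-96.88, 0) = 0, max(-36.12, 0) = 0, max(0.325, 0) = 0.325, max(22.19, 0) = 22.19
Node uu (S = 101.2): continuation = 1/1.1·[0.3333·0.0000 + 0.6667·0.0000] = 0.0000; exercise value = 0.0000 ≤ continuation, so V_uu = 0.0000
Node ud (S = 60.75): continuation = 1/1.1·[0.3333·0.0000 + 0.6667·0.3250] = 0.1970; exercise value = 0.0000 ≤ continuation, so V_ud = 0.1970
Node dd (S = 36.45): continuation = 1/1.1·[0.3333·0.3250 + 0.6667·22.1950] = 13.5500; exercise value = 18.5500 > continuation, so V_dd = 18.5500 (exercise)
Node u (S = 67.5): continuation = 1/1.1·[0.3333·0.0000 + 0.6667·0.1970] = 0.1194; exercise value = 0.0000 ≤ continuation, so V_u = 0.1194
Node d (S = 40.5): continuation = 1/1.1·[0.3333·0.1970 + 0.6667·18.5500] = 11.3021; exercise value = 14.5000 > continuation, so V_d = 14.5000 (exercise)
Node 0 (S = 45): continuation = 1/1.1·[0.3333·0.1194 + 0.6667·14.5000] = 8.8241; exercise value = 10.0000 > continuation, so V_0 = 10.0000 (exercise)

10.00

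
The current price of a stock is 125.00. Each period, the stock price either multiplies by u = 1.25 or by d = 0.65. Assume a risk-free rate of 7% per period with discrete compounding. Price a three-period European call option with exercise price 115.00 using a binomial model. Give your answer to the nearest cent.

Risk-neutral probability p = (1 + 0.07 − 0.65)/(1.25 − 0.65) = 0.4200/0.6000 = 0.7000
Terminal stock prices: S_uuu = 244.1, S_uud = 127, S_udd = 66.02, S_ddd = 34.33
Terminal payoffs (S − K): max(129.1, 0) = 129.1, max(11.95, 0) = 11.95, max(-48.98, 0) = 0, max(-80.67, 0) = 0
Node uu (S = 195.3): V_uu = 1/1.07·[0.7000·129.1406 + 0.3000·11.9531] = 87.8359
Node ud (S = 101.6): V_ud = 1/1.07·[0.7000·11.9531 + 0.3000·0.0000] = 7.8198
Node dd (S = 52.81): V_dd = 1/1.07·[0.7000·0.0000 + 0.3000·0.0000] = 0.0000
Node u (S = 156.2): V_u = 1/1.07·[0.7000·87.8359 + 0.3000·7.8198] = 59.6552
Node d (S = 81.25): V_d = 1/1.07·[0.7000·7.8198 + 0.3000·0.0000] = 5.1158
Node 0 (S = 125): V_0 = 1/1.07·[0.7000·59.6552 + 0.3000·5.1158] = 40.4611

40.46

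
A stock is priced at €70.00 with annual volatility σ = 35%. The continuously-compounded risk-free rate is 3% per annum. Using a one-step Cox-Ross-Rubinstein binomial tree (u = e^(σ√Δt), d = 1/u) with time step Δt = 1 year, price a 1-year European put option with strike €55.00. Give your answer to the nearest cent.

€2.99

CRR parameters: u = e^(σ√Δt) = e^(0.35·√1) = 1.4191, d = 1/u = 0.7047
Per-period rate: rΔt = 0.03·1 = 0.03, so R = e^0.03 = 1.0305
Risk-neutral probability p = (e^0.03 − 0.7047)/(1.4191 − 0.7047) = 0.3258/0.7144 = 0.4560
Terminal stock prices: S_u = 99.33, S_d = 49.33
Terminal payoffs (K − S): max(-44.33, 0) = 0, max(5.672, 0) = 5.672
Node 0 (S = 70): V_0 = e^(−0.03)·[0.4560·0.0000 + 0.5440·5.6718] = 2.9942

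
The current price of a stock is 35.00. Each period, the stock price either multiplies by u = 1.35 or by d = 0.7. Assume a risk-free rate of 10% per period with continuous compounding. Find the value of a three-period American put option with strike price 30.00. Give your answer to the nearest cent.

2.39

Risk-neutral probability p = (e^0.1 − 0.7)/(1.35 − 0.7) = 0.4052/0.6500 = 0.6233
Terminal stock prices: S_uuu = 86.11, S_uud = 44.65, S_udd = 23.15, S_ddd = 12
Terminal payoffs (K − S): max(-56.11, 0) = 0, max(-14.65, 0) = 0, max(6.848, 0) = 6.848, max(18, 0) = 18
Node uu (S = 63.79): continuation = e^(−0.1)·[0.6233·0.0000 + 0.3767·0.0000] = 0.0000; exercise value = 0.0000 ≤ continuation, so V_uu = 0.0000
Node ud (S = 33.07): continuation = e^(−0.1)·[0.6233·0.0000 + 0.3767·6.8475] = 2.3337; exercise value = 0.0000 ≤ continuation, so V_ud = 2.3337
Node dd (S = 17.15): continuation = e^(−0.1)·[0.6233·6.8475 + 0.3767·17.9950] = 9.9951; exercise value = 12.8500 > continuation, so V_dd = 12.8500 (exercise)
Node u (S = 47.25): continuation = e^(−0.1)·[0.6233·0.0000 + 0.3767·2.3337] = 0.7954; exercise value = 0.0000 ≤ continuation, so V_u = 0.7954
Node d (S = 24.5): continuation = e^(−0.1)·[0.6233·2.3337 + 0.3767·12.8500] = 5.6958; exercise value = 5.5000 ≤ continuation, so V_d = 5.6958
Node 0 (S = 35): continuation = e^(−0.1)·[0.6233·0.7954 + 0.3767·5.6958] = 2.3898; exercise value = 0.0000 ≤ continuation, so V_0 = 2.3898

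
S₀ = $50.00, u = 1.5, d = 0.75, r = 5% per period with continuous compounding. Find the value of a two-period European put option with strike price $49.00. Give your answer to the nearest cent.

$6.76

Risk-neutral probability p = (e^0.05 − 0.75)/(1.5 − 0.75) = 0.3013/0.7500 = 0.4017
Terminal stock prices: S_uu = 112.5, S_ud = 56.25, S_dd = 28.12
Terminal payoffs (K − S): max(-63.5, 0) = 0, max(-7.25, 0) = 0, max(20.88, 0) = 20.88
Node u (S = 75): V_u = e^(−0.05)·[0.4017·0.0000 + 0.5983·0.0000] = 0.0000
Node d (S = 37.5): V_d = e^(−0.05)·[0.4017·0.0000 + 0.5983·20.8750] = 11.8805
Node 0 (S = 50): V_0 = e^(−0.05)·[0.4017·0.0000 + 0.5983·11.8805] = 6.7615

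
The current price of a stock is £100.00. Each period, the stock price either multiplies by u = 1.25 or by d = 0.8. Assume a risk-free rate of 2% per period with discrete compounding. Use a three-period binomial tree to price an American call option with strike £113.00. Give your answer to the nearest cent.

£13.21

Risk-neutral probability p = (1 + 0.02 − 0.8)/(1.25 − 0.8) = 0.2200/0.4500 = 0.4889
Terminal stock prices: S_uuu = 195.3, S_uud = 125, S_udd = 80, S_ddd = 51.2
Terminal payoffs (S − K): max(82.31, 0) = 82.31, max(12, 0) = 12, max(-33, 0) = 0, max(-61.8, 0) = 0
Node uu (S = 156.2): continuation = 1/1.02·[0.4889·82.3125 + 0.5111·12.0000] = 45.4657; exercise value = 43.2500 ≤ continuation, so V_uu = 45.4657
Node ud (S = 100): continuation = 1/1.02·[0.4889·12.0000 + 0.5111·0.0000] = 5.7516; exercise value = 0.0000 ≤ continuation, so V_ud = 5.7516
Node dd (S = 64): continuation = 1/1.02·[0.4889·0.0000 + 0.5111·0.0000] = 0.0000; exercise value = 0.0000 ≤ continuation, so V_dd = 0.0000
Node u (S = 125): continuation = 1/1.02·[0.4889·45.4657 + 0.5111·5.7516] = 24.6739; exercise value = 12.0000 ≤ continuation, so V_u = 24.6739
Node d (S = 80): continuation = 1/1.02·[0.4889·5.7516 + 0.5111·0.0000] = 2.7568; exercise value = 0.0000 ≤ continuation, so V_d = 2.7568
Node 0 (S = 100): continuation = 1/1.02·[0.4889·24.6739 + 0.5111·2.7568] = 13.2077; exercise value = 0.0000 ≤ continuation, so V_0 = 13.2077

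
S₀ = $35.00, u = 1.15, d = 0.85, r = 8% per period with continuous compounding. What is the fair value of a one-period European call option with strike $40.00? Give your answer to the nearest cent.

Risk-neutral probability p = (e^0.08 − 0.85)/(1.15 − 0.85) = 0.2333/0.3000 = 0.7776
Terminal stock prices: S_u = 40.25, S_d = 29.75
Terminal payoffs (S − K): max(0.25, 0) = 0.25, max(-10.25, 0) = 0
Node 0 (S = 35): V_0 = e^(−0.08)·[0.7776·0.2500 + 0.2224·0.0000] = 0.1795

$0.18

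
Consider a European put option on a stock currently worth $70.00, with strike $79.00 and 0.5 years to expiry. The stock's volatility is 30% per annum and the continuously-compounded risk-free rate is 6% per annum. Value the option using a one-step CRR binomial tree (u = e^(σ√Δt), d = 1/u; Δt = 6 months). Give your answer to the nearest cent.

CRR parameters: u = e^(σ√Δt) = e^(0.3·√0.5) = 1.2363, d = 1/u = 0.8089
Per-period rate: rΔt = 0.06·0.5 = 0.03, so R = e^0.03 = 1.0305
Risk-neutral probability p = (e^0.03 − 0.8089)/(1.2363 − 0.8089) = 0.2216/0.4275 = 0.5184
Terminal stock prices: S_u = 86.54, S_d = 56.62
Terminal payoffs (K − S): max(-7.542, 0) = 0, max(22.38, 0) = 22.38
Node 0 (S = 70): V_0 = e^(−0.03)·[0.5184·0.0000 + 0.4816·22.3799] = 10.4594

$10.46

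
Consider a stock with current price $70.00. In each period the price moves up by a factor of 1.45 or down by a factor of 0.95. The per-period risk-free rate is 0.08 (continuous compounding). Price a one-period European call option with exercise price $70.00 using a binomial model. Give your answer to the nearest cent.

$7.75

Risk-neutral probability p = (e^0.08 − 0.95)/(1.45 − 0.95) = 0.1333/0.5000 = 0.2666
Terminal stock prices: S_u = 101.5, S_d = 66.5
Terminal payoffs (S − K): max(31.5, 0) = 31.5, max(-3.5, 0) = 0
Node 0 (S = 70): V_0 = e^(−0.08)·[0.2666·31.5000 + 0.7334·0.0000] = 7.7515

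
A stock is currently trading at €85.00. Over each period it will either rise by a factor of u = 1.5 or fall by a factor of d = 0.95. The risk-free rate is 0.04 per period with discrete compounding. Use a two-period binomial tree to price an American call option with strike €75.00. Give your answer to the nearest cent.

€15.66

Risk-neutral probability p = (1 + 0.04 − 0.95)/(1.5 − 0.95) = 0.0900/0.5500 = 0.1636
Terminal stock prices: S_uu = 191.2, S_ud = 121.1, S_dd = 76.71
Terminal payoffs (S − K): max(116.2, 0) = 116.2, max(46.12, 0) = 46.12, max(1.712, 0) = 1.712
Node u (S = 127.5): continuation = 1/1.04·[0.1636·116.2500 + 0.8364·46.1250] = 55.3846; exercise value = 52.5000 ≤ continuation, so V_u = 55.3846
Node d (S = 80.75): continuation = 1/1.04·[0.1636·46.1250 + 0.8364·1.7125] = 8.6346; exercise value = 5.7500 ≤ continuation, so V_d = 8.6346
Node 0 (S = 85): continuation = 1/1.04·[0.1636·55.3846 + 0.8364·8.6346] = 15.6583; exercise value = 10.0000 ≤ continuation, so V_0 = 15.6583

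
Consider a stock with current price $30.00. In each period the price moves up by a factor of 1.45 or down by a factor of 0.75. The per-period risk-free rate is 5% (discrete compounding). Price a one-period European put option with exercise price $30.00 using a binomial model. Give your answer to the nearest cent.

$4.08

Risk-neutral probability p = (1 + 0.05 − 0.75)/(1.45 − 0.75) = 0.3000/0.7000 = 0.4286
Terminal stock prices: S_u = 43.5, S_d = 22.5
Terminal payoffs (K − S): max(-13.5, 0) = 0, max(7.5, 0) = 7.5
Node 0 (S = 30): V_0 = 1/1.05·[0.4286·0.0000 + 0.5714·7.5000] = 4.0816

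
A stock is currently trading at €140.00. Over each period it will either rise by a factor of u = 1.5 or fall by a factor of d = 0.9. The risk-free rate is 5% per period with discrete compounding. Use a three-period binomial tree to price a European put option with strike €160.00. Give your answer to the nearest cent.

Risk-neutral probability p = (1 + 0.05 − 0.9)/(1.5 − 0.9) = 0.1500/0.6000 = 0.2500
Terminal stock prices: S_uuu = 472.5, S_uud = 283.5, S_udd = 170.1, S_ddd = 102.1
Terminal payoffs (K − S): max(-312.5, 0) = 0, max(-123.5, 0) = 0, max(-10.1, 0) = 0, max(57.94, 0) = 57.94
Node uu (S = 315): V_uu = 1/1.05·[0.2500·0.0000 + 0.7500·0.0000] = 0.0000
Node ud (S = 189): V_ud = 1/1.05·[0.2500·0.0000 + 0.7500·0.0000] = 0.0000
Node dd (S = 113.4): V_dd = 1/1.05·[0.2500·0.0000 + 0.7500·57.9400] = 41.3857
Node u (S = 210): V_u = 1/1.05·[0.2500·0.0000 + 0.7500·0.0000] = 0.0000
Node d (S = 126): V_d = 1/1.05·[0.2500·0.0000 + 0.7500·41.3857] = 29.5612
Node 0 (S = 140): V_0 = 1/1.05·[0.2500·0.0000 + 0.7500·29.5612] = 21.1152

€21.12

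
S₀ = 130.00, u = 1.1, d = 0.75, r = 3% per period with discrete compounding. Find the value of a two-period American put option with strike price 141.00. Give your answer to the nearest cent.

Risk-neutral probability p = (1 + 0.03 − 0.75)/(1.1 − 0.75) = 0.2800/0.3500 = 0.8000
Terminal stock prices: S_uu = 157.3, S_ud = 107.2, S_dd = 73.12
Terminal payoffs (K − S): max(-16.3, 0) = 0, max(33.75, 0) = 33.75, max(67.88, 0) = 67.88
Node u (S = 143): continuation = 1/1.03·[0.8000·0.0000 + 0.2000·33.7500] = 6.5534; exercise value = 0.0000 ≤ continuation, so V_u = 6.5534
Node d (S = 97.5): continuation = 1/1.03·[0.8000·33.7500 + 0.2000·67.8750] = 39.3932; exercise value = 43.5000 > continuation, so V_d = 43.5000 (exercise)
Node 0 (S = 130): continuation = 1/1.03·[0.8000·6.5534 + 0.2000·43.5000] = 13.5366; exercise value = 11.0000 ≤ continuation, so V_0 = 13.5366

13.54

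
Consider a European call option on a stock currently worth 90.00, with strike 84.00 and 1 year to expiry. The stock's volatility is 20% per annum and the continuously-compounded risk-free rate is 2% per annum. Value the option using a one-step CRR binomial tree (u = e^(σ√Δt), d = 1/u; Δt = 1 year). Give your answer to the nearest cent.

CRR parameters: u = e^(σ√Δt) = e^(0.2·√1) = 1.2214, d = 1/u = 0.8187
Per-period rate: rΔt = 0.02·1 = 0.02, so R = e^0.02 = 1.0202
Risk-neutral probability p = (e^0.02 − 0.8187)/(1.2214 − 0.8187) = 0.2015/0.4027 = 0.5003
Terminal stock prices: S_u = 109.9, S_d = 73.69
Terminal payoffs (S − K): max(25.93, 0) = 25.93, max(-10.31, 0) = 0
Node 0 (S = 90): V_0 = e^(−0.02)·[0.5003·25.9262 + 0.4997·0.0000] = 12.7149

12.71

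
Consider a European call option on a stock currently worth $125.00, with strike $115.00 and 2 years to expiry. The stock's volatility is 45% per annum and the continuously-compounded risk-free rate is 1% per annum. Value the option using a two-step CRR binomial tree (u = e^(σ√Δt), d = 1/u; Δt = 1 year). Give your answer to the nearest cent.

$34.91

CRR parameters: u = e^(σ√Δt) = e^(0.45·√1) = 1.5683, d = 1/u = 0.6376
Per-period rate: rΔt = 0.01·1 = 0.01, so R = e^0.01 = 1.0101
Risk-neutral probability p = (e^0.01 − 0.6376)/(1.5683 − 0.6376) = 0.3724/0.9307 = 0.4002
Terminal stock prices: S_uu = 307.5, S_ud = 125, S_dd = 50.82
Terminal payoffs (S − K): max(192.5, 0) = 192.5, max(10, 0) = 10, max(-64.18, 0) = 0
Node u (S = 196): V_u = e^(−0.01)·[0.4002·192.4504 + 0.5998·10.0000] = 82.1833
Node d (S = 79.7): V_d = e^(−0.01)·[0.4002·10.0000 + 0.5998·0.0000] = 3.9618
Node 0 (S = 125): V_0 = e^(−0.01)·[0.4002·82.1833 + 0.5998·3.9618] = 34.9120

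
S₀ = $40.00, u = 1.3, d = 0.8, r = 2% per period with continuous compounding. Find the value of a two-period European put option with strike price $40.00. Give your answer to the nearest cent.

$4.33

Risk-neutral probability p = (e^0.02 − 0.8)/(1.3 − 0.8) = 0.2202/0.5000 = 0.4404
Terminal stock prices: S_uu = 67.6, S_ud = 41.6, S_dd = 25.6
Terminal payoffs (K − S): max(-27.6, 0) = 0, max(-1.6, 0) = 0, max(14.4, 0) = 14.4
Node u (S = 52): V_u = e^(−0.02)·[0.4404·0.0000 + 0.5596·0.0000] = 0.0000
Node d (S = 32): V_d = e^(−0.02)·[0.4404·0.0000 + 0.5596·14.4000] = 7.8986
Node 0 (S = 40): V_0 = e^(−0.02)·[0.4404·0.0000 + 0.5596·7.8986] = 4.3325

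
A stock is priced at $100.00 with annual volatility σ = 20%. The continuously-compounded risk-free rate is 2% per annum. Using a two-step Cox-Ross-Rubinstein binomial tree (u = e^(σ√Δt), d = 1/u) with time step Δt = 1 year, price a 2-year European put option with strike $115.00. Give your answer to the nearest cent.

$18.71

CRR parameters: u = e^(σ√Δt) = e^(0.2·√1) = 1.2214, d = 1/u = 0.8187
Per-period rate: rΔt = 0.02·1 = 0.02, so R = e^0.02 = 1.0202
Risk-neutral probability p = (e^0.02 − 0.8187)/(1.2214 − 0.8187) = 0.2015/0.4027 = 0.5003
Terminal stock prices: S_uu = 149.2, S_ud = 100, S_dd = 67.03
Terminal payoffs (K − S): max(-34.18, 0) = 0, max(15, 0) = 15, max(47.97, 0) = 47.97
Node u (S = 122.1): V_u = e^(−0.02)·[0.5003·0.0000 + 0.4997·15.0000] = 7.3466
Node d (S = 81.87): V_d = e^(−0.02)·[0.5003·15.0000 + 0.4997·47.9680] = 30.8498
Node 0 (S = 100): V_0 = e^(−0.02)·[0.5003·7.3466 + 0.4997·30.8498] = 18.7123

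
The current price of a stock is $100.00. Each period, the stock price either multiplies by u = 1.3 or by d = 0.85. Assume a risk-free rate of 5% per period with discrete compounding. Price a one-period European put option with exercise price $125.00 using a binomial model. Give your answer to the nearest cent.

$21.16

Risk-neutral probability p = (1 + 0.05 − 0.85)/(1.3 − 0.85) = 0.2000/0.4500 = 0.4444
Terminal stock prices: S_u = 130, S_d = 85
Terminal payoffs (K − S): max(-5, 0) = 0, max(40, 0) = 40
Node 0 (S = 100): V_0 = 1/1.05·[0.4444·0.0000 + 0.5556·40.0000] = 21.1640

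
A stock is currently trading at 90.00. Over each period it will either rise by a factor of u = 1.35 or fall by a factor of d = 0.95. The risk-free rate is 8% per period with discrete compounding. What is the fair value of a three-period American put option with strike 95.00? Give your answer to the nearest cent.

5.94

Risk-neutral probability p = (1 + 0.08 − 0.95)/(1.35 − 0.95) = 0.1300/0.4000 = 0.3250
Terminal stock prices: S_uuu = 221.4, S_uud = 155.8, S_udd = 109.7, S_ddd = 77.16
Terminal payoffs (K − S): max(-126.4, 0) = 0, max(-60.82, 0) = 0, max(-14.65, 0) = 0, max(17.84, 0) = 17.84
Node uu (S = 164): continuation = 1/1.08·[0.3250·0.0000 + 0.6750·0.0000] = 0.0000; exercise value = 0.0000 ≤ continuation, so V_uu = 0.0000
Node ud (S = 115.4): continuation = 1/1.08·[0.3250·0.0000 + 0.6750·0.0000] = 0.0000; exercise value = 0.0000 ≤ continuation, so V_ud = 0.0000
Node dd (S = 81.22): continuation = 1/1.08·[0.3250·0.0000 + 0.6750·17.8363] = 11.1477; exercise value = 13.7750 > continuation, so V_dd = 13.7750 (exercise)
Node u (S = 121.5): continuation = 1/1.08·[0.3250·0.0000 + 0.6750·0.0000] = 0.0000; exercise value = 0.0000 ≤ continuation, so V_u = 0.0000
Node d (S = 85.5): continuation = 1/1.08·[0.3250·0.0000 + 0.6750·13.7750] = 8.6094; exercise value = 9.5000 > continuation, so V_d = 9.5000 (exercise)
Node 0 (S = 90): continuation = 1/1.08·[0.3250·0.0000 + 0.6750·9.5000] = 5.9375; exercise value = 5.0000 ≤ continuation, so V_0 = 5.9375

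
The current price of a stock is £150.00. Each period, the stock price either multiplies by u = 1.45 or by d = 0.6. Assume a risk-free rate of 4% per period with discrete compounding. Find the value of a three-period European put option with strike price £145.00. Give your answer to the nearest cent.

Risk-neutral probability p = (1 + 0.04 − 0.6)/(1.45 − 0.6) = 0.4400/0.8500 = 0.5176
Terminal stock prices: S_uuu = 457.3, S_uud = 189.2, S_udd = 78.3, S_ddd = 32.4
Terminal payoffs (K − S): max(-312.3, 0) = 0, max(-44.22, 0) = 0, max(66.7, 0) = 66.7, max(112.6, 0) = 112.6
Node uu (S = 315.4): V_uu = 1/1.04·[0.5176·0.0000 + 0.4824·0.0000] = 0.0000
Node ud (S = 130.5): V_ud = 1/1.04·[0.5176·0.0000 + 0.4824·66.7000] = 30.9355
Node dd (S = 54): V_dd = 1/1.04·[0.5176·66.7000 + 0.4824·112.6000] = 85.4231
Node u (S = 217.5): V_u = 1/1.04·[0.5176·0.0000 + 0.4824·30.9355] = 14.3479
Node d (S = 90): V_d = 1/1.04·[0.5176·30.9355 + 0.4824·85.4231] = 55.0171
Node 0 (S = 150): V_0 = 1/1.04·[0.5176·14.3479 + 0.4824·55.0171] = 32.6585

£32.66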